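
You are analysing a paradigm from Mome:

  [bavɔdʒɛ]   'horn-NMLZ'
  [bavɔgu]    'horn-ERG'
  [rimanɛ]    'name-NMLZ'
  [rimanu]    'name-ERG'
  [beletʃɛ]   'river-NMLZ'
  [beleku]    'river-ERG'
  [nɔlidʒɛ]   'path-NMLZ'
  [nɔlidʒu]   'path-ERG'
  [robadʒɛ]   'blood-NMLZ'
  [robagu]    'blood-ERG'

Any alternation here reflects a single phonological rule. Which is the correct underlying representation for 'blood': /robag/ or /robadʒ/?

/robag/

The root 'blood' surfaces as [robadʒɛ] and [robagu], with a stem-final [dʒ] ~ [g] alternation.
Compare 'path', with invariant [dʒ] in [nɔlidʒɛ] and [nɔlidʒu]: an analysis with underlying /dʒ/ and a rule producing [g] before the ERG suffix would wrongly predict alternation here too.
The alternation reflects palatalization before a front vowel: /k/ and /g/ become palato-alveolar [tʃ] and [dʒ] before a front vowel. /g/ is underlying.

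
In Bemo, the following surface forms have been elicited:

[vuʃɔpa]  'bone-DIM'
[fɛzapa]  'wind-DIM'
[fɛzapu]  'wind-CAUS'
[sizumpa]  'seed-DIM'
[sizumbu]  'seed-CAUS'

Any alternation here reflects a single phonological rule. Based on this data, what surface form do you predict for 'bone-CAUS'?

[vuʃɔpu]

The CAUS morpheme has two allomorphs, [-bu] and [-pu].
The DIM suffix, which begins with [p], is invariant after every stem; so [p] is not altered by any rule here.
The CAUS suffix is therefore /-bu/ underlyingly, with post-vocalic devoicing: voiced stops become voiceless after a vowel.
After 'bone', which ends in a vowel, the suffix surfaces as [-pu], giving [vuʃɔpu].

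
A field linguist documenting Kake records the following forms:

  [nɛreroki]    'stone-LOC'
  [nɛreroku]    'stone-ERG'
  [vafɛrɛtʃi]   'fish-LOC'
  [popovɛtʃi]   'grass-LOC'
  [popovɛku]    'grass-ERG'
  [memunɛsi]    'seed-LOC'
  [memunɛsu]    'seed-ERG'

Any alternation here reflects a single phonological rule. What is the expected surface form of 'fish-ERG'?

[vafɛrɛku]

'grass' shows [tʃ] ~ [k] at the end of the stem ([popovɛtʃi] vs [popovɛku]).
If /k/ were underlying and a rule turned it into [tʃ] before the LOC suffix, 'stone' would also alternate; but it has [k] in both [nɛreroki] and [nɛreroku].
The underlying segment must be /tʃ/; palato-alveolar /tʃ/ becomes [k] when no front vowel follows, yielding [k] there.
The one attested form of 'fish', [vafɛrɛtʃi], shows underlying /vafɛrɛtʃ/. Applying the same rule when no front vowel follows gives [vafɛrɛku].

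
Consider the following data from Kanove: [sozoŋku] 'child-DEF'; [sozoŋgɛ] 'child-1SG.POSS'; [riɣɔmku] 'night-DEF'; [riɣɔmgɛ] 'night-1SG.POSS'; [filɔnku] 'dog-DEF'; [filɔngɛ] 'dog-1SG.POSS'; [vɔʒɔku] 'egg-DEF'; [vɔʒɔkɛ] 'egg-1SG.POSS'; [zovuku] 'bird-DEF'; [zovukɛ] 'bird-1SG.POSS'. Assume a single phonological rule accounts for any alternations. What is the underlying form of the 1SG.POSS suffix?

The 1SG.POSS morpheme has two allomorphs, [-gɛ] and [-kɛ].
The DEF suffix, which begins with [k], is invariant after every stem; so [k] is not altered by any rule here.
So the underlying form is /-gɛ/, and voiced stops become voiceless after a vowel.

/-gɛ/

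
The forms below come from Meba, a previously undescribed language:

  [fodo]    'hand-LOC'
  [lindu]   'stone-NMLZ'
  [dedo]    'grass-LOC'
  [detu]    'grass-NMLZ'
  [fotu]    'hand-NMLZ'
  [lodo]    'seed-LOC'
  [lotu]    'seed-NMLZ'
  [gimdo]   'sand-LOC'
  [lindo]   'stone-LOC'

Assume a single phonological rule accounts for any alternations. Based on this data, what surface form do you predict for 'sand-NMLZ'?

[gimdu]

The NMLZ morpheme has two allomorphs, [-du] and [-tu].
By contrast the LOC suffix keeps its initial [d] throughout — that segment must be underlying.
So the underlying form is /-tu/, and voiceless stops become voiced after a nasal.
After 'sand', which ends in a nasal, the suffix surfaces as [-du], giving [gimdu].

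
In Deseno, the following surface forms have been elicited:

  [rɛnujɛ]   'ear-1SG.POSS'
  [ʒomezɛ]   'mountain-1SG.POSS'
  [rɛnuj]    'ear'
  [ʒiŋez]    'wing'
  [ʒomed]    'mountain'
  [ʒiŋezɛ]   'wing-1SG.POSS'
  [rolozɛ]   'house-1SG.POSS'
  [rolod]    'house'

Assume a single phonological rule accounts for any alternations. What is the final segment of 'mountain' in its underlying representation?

In [ʒomed] and [ʒomezɛ] the final segment of 'mountain' alternates: [d] ~ [z].
But 'wing' keeps [z] in both environments ([ʒiŋez], [ʒiŋezɛ]), so there is no rule changing /z/ to [d] in isolation.
The underlying segment must be /d/; voiced stops become fricatives between vowels, yielding [z] there.

/d/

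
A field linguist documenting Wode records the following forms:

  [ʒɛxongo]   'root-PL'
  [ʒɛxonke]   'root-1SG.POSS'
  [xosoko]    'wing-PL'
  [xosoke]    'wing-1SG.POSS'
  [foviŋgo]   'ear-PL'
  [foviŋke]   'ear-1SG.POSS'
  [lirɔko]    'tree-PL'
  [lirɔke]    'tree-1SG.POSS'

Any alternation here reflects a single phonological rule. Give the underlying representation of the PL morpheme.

The PL suffix surfaces as [-go] and [-ko], depending on the final segment of the stem.
By contrast the 1SG.POSS suffix keeps its initial [k] throughout — that segment must be underlying.
The PL suffix is therefore /-go/ underlyingly, with post-vocalic devoicing: voiced stops become voiceless after a vowel.

/-go/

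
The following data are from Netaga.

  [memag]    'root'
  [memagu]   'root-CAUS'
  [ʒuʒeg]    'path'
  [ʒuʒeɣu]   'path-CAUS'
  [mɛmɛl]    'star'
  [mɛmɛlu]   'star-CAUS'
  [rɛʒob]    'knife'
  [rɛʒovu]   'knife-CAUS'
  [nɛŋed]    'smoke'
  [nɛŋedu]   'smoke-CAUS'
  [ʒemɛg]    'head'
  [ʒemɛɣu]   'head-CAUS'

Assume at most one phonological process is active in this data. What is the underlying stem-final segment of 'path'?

The stem for 'path' ends in [g] in [ʒuʒeg] but [ɣ] in [ʒuʒeɣu].
Compare 'root', with invariant [g] in [memag] and [memagu]: an analysis with underlying /g/ and a rule producing [ɣ] before the CAUS suffix would wrongly predict alternation here too.
The alternation reflects word-final hardening: voiced fricatives become stops word-finally. /ɣ/ is underlying.

/ɣ/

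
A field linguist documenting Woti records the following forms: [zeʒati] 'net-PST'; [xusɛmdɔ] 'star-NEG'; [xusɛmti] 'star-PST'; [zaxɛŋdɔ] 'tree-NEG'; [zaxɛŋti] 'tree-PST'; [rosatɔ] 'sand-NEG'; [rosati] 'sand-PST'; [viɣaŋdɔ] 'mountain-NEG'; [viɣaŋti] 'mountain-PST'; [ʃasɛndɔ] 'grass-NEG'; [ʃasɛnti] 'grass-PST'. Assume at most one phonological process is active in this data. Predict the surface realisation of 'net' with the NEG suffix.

The NEG morpheme has two allomorphs, [-dɔ] and [-tɔ].
By contrast the PST suffix keeps its initial [t] throughout — that segment must be underlying.
So the underlying form is /-dɔ/, and voiced stops become voiceless after a vowel.
After 'net', which ends in a vowel, the suffix surfaces as [-tɔ], giving [zeʒatɔ].

[zeʒatɔ]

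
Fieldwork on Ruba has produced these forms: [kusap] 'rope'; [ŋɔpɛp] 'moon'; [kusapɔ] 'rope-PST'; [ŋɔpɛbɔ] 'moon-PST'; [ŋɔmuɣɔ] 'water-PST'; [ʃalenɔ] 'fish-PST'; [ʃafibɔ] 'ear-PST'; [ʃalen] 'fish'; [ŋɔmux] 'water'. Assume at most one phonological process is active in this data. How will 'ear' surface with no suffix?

The root 'moon' surfaces as [ŋɔpɛp] and [ŋɔpɛbɔ], with a stem-final [p] ~ [b] alternation.
The stem 'rope' ([kusap], [kusapɔ]) shows [p] unchanged in both environments, so [p] cannot be basic with [b] derived before the PST suffix.
The alternation reflects word-final obstruent devoicing: voiced obstruents become voiceless word-finally. /b/ is underlying.
The one attested form of 'ear', [ʃafibɔ], shows underlying /ʃafib/. Applying the same rule word-finally gives [ʃafip].

[ʃafip]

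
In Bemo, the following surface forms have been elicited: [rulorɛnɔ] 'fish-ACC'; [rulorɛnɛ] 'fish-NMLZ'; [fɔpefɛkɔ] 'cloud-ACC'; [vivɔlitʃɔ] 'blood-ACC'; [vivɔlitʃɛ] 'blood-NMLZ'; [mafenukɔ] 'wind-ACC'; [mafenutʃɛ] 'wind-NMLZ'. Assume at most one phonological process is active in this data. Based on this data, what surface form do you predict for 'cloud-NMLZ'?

The root 'wind' surfaces as [mafenukɔ] and [mafenutʃɛ], with a stem-final [k] ~ [tʃ] alternation.
Compare 'blood', with invariant [tʃ] in [vivɔlitʃɔ] and [vivɔlitʃɛ]: an analysis with underlying /tʃ/ and a rule producing [k] before the ACC suffix would wrongly predict alternation here too.
The underlying segment must be /k/; /k/ becomes palato-alveolar [tʃ] before a front vowel, yielding [tʃ] there.
From [fɔpefɛkɔ] the stem 'cloud' is /fɔpefɛk/; before a front vowel this yields [fɔpefɛtʃɛ].

[fɔpefɛtʃɛ]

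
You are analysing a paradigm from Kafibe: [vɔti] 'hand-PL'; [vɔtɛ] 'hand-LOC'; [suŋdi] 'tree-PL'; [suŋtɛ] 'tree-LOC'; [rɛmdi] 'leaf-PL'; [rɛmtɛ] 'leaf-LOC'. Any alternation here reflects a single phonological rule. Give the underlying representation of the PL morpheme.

/-di/

The PL morpheme has two allomorphs, [-di] and [-ti].
The LOC suffix, which begins with [t], is invariant after every stem; so [t] is not altered by any rule here.
So the underlying form is /-di/, and voiced stops become voiceless after a vowel.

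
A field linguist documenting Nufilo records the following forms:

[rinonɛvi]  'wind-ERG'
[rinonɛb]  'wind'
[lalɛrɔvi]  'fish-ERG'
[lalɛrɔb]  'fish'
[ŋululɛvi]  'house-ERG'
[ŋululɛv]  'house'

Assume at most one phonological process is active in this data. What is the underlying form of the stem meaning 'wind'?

/rinonɛb/

The stem for 'wind' ends in [v] in [rinonɛvi] but [b] in [rinonɛb].
Compare 'house', with invariant [v] in [ŋululɛvi] and [ŋululɛv]: an analysis with underlying /v/ and a rule producing [b] in isolation would wrongly predict alternation here too.
So /b/ is underlying, and a rule of intervocalic spirantization — voiced stops become fricatives between vowels — gives [v].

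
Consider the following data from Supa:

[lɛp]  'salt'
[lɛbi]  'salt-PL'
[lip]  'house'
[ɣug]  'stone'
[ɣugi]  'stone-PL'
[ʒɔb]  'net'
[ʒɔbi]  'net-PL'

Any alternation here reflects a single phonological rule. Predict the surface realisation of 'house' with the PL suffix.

In [lɛp] and [lɛbi] the final segment of 'salt' alternates: [p] ~ [b].
The stem 'net' ([ʒɔb], [ʒɔbi]) shows [b] unchanged in both environments, so [b] cannot be basic with [p] derived in isolation.
The alternation reflects intervocalic voicing: voiceless stops become voiced between vowels. /p/ is underlying.
The one attested form of 'house', [lip], shows underlying /lip/. Applying the same rule between vowels gives [libi].

[libi]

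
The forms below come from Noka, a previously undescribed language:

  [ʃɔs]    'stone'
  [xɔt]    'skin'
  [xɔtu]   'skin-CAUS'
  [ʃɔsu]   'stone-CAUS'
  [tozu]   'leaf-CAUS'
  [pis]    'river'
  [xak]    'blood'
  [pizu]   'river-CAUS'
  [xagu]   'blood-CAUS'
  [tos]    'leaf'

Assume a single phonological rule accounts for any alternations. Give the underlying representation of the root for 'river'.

/piz/

The root 'river' surfaces as [pizu] and [pis], with a stem-final [z] ~ [s] alternation.
The stem 'stone' ([ʃɔsu], [ʃɔs]) shows [s] unchanged in both environments, so [s] cannot be basic with [z] derived before the CAUS suffix.
Therefore /z/ is basic and [s] is derived by word-final obstruent devoicing (voiced obstruents become voiceless word-finally).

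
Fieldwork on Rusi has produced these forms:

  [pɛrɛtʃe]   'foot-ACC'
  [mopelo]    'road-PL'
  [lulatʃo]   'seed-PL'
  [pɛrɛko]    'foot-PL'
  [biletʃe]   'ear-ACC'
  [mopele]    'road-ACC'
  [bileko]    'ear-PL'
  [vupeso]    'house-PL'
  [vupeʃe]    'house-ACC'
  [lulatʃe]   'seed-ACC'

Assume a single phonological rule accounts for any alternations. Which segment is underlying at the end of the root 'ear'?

The root 'ear' surfaces as [biletʃe] and [bileko], with a stem-final [tʃ] ~ [k] alternation.
Compare 'seed', with invariant [tʃ] in [lulatʃe] and [lulatʃo]: an analysis with underlying /tʃ/ and a rule producing [k] before the PL suffix would wrongly predict alternation here too.
Therefore /k/ is basic and [tʃ] is derived by palatalization before a front vowel (/k/ and /s/ become palato-alveolar [tʃ] and [ʃ] before a front vowel).

/k/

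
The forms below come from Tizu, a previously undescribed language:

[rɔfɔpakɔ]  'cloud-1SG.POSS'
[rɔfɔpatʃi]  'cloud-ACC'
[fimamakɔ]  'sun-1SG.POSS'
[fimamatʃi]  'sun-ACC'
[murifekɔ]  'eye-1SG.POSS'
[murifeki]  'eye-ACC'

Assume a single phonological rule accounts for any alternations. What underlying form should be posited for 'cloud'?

The stem for 'cloud' ends in [k] in [rɔfɔpakɔ] but [tʃ] in [rɔfɔpatʃi].
The stem 'eye' ([murifekɔ], [murifeki]) shows [k] unchanged in both environments, so [k] cannot be basic with [tʃ] derived before the ACC suffix.
Therefore /tʃ/ is basic and [k] is derived by depalatalization (palato-alveolar /tʃ/ becomes [k] when no front vowel follows).
The underlying form of 'cloud' is therefore /rɔfɔpatʃ/.

/rɔfɔpatʃ/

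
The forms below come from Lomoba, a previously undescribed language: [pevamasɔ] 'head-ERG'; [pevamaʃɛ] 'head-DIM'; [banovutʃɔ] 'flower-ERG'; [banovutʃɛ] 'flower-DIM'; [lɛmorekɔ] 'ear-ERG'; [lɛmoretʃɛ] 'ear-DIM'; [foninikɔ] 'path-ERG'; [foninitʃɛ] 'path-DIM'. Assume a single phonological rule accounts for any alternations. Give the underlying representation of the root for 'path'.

/foninik/

The root 'path' surfaces as [foninikɔ] and [foninitʃɛ], with a stem-final [k] ~ [tʃ] alternation.
But 'flower' keeps [tʃ] in both environments ([banovutʃɔ], [banovutʃɛ]), so there is no rule changing /tʃ/ to [k] before the ERG suffix.
Therefore /k/ is basic and [tʃ] is derived by palatalization before a front vowel (/k/ and /s/ become palato-alveolar [tʃ] and [ʃ] before a front vowel).
So 'path' = /foninik/.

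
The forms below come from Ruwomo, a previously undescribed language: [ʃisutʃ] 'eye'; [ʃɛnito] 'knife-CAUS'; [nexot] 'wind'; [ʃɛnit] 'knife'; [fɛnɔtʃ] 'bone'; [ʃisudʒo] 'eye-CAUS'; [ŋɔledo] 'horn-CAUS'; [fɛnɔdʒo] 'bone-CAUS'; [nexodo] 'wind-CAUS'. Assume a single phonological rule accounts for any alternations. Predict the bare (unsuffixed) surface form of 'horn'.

[ŋɔlet]

'wind' shows [d] ~ [t] at the end of the stem ([nexodo] vs [nexot]).
If /t/ were underlying and a rule turned it into [d] before the CAUS suffix, 'knife' would also alternate; but it has [t] in both [ʃɛnito] and [ʃɛnit].
So /d/ is underlying, and a rule of word-final obstruent devoicing — voiced obstruents become voiceless word-finally — gives [t].
The one attested form of 'horn', [ŋɔledo], shows underlying /ŋɔled/. Applying the same rule word-finally gives [ŋɔlet].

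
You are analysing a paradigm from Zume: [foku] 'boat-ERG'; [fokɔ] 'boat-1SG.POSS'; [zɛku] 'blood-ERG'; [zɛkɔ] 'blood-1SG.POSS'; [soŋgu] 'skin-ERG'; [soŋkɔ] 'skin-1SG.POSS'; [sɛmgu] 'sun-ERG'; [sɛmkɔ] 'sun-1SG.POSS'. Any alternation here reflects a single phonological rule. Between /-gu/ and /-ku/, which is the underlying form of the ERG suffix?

The ERG suffix surfaces as [-gu] and [-ku], depending on the final segment of the stem.
By contrast the 1SG.POSS suffix keeps its initial [k] throughout — that segment must be underlying.
So the underlying form is /-gu/, and voiced stops become voiceless after a vowel.

/-gu/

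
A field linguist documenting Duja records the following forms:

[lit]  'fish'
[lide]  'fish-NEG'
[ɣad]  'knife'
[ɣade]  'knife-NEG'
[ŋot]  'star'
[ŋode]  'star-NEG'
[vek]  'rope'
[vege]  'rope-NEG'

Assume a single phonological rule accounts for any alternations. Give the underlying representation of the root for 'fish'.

/lit/

The root 'fish' surfaces as [lit] and [lide], with a stem-final [t] ~ [d] alternation.
The stem 'knife' ([ɣad], [ɣade]) shows [d] unchanged in both environments, so [d] cannot be basic with [t] derived in isolation.
The alternation reflects intervocalic voicing: voiceless stops become voiced between vowels. /t/ is underlying.
Hence 'fish' is /lit/ underlyingly.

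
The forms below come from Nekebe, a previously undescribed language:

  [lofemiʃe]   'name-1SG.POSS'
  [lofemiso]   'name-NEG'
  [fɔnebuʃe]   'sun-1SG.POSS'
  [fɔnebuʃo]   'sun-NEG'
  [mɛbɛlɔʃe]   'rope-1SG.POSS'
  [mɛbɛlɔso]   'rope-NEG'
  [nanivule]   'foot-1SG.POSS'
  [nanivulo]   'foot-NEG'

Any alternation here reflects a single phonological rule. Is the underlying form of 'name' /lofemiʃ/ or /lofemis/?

In [lofemiʃe] and [lofemiso] the final segment of 'name' alternates: [ʃ] ~ [s].
Compare 'sun', with invariant [ʃ] in [fɔnebuʃe] and [fɔnebuʃo]: an analysis with underlying /ʃ/ and a rule producing [s] before the NEG suffix would wrongly predict alternation here too.
The underlying segment must be /s/; /s/ becomes palato-alveolar [ʃ] before a front vowel, yielding [ʃ] there.

/lofemis/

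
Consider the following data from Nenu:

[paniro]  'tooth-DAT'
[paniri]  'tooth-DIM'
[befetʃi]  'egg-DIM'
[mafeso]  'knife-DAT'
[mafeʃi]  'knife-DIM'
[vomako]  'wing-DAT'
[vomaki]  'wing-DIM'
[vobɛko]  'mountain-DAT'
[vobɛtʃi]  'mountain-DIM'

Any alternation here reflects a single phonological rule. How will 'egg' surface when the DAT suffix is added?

In [vobɛko] and [vobɛtʃi] the final segment of 'mountain' alternates: [k] ~ [tʃ].
But 'wing' keeps [k] in both environments ([vomako], [vomaki]), so there is no rule changing /k/ to [tʃ] before the DIM suffix.
The alternation reflects depalatalization: palato-alveolar /tʃ/ and /ʃ/ become [k] and [s] when no front vowel follows. /tʃ/ is underlying.
From [befetʃi] the stem 'egg' is /befetʃ/; when no front vowel follows this yields [befeko].

[befeko]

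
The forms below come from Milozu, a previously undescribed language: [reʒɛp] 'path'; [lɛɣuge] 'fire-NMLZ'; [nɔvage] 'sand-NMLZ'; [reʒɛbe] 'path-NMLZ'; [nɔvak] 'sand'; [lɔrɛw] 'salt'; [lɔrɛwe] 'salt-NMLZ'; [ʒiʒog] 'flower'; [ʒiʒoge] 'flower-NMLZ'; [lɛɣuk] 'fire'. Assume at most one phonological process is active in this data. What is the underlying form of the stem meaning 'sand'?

'sand' shows [g] ~ [k] at the end of the stem ([nɔvage] vs [nɔvak]).
Compare 'flower', with invariant [g] in [ʒiʒoge] and [ʒiʒog]: an analysis with underlying /g/ and a rule producing [k] in isolation would wrongly predict alternation here too.
The underlying segment must be /k/; voiceless stops become voiced between vowels, yielding [g] there.

/nɔvak/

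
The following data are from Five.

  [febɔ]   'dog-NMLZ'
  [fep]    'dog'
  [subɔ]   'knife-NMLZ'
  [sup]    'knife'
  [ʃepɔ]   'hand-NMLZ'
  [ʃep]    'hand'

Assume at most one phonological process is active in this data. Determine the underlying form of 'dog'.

The root 'dog' surfaces as [febɔ] and [fep], with a stem-final [b] ~ [p] alternation.
If /p/ were underlying and a rule turned it into [b] before the NMLZ suffix, 'hand' would also alternate; but it has [p] in both [ʃepɔ] and [ʃep].
The alternation reflects word-final obstruent devoicing: voiced obstruents become voiceless word-finally. /b/ is underlying.
So 'dog' = /feb/.

/feb/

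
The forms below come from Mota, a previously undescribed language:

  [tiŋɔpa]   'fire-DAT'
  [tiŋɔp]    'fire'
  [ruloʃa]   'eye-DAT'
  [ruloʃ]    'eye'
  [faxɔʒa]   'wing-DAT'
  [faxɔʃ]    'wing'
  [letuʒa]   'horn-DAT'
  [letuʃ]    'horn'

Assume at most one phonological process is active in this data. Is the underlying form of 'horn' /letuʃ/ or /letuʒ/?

/letuʒ/

The root 'horn' surfaces as [letuʒa] and [letuʃ], with a stem-final [ʒ] ~ [ʃ] alternation.
The stem 'eye' ([ruloʃa], [ruloʃ]) shows [ʃ] unchanged in both environments, so [ʃ] cannot be basic with [ʒ] derived before the DAT suffix.
The underlying segment must be /ʒ/; voiced obstruents become voiceless word-finally, yielding [ʃ] there.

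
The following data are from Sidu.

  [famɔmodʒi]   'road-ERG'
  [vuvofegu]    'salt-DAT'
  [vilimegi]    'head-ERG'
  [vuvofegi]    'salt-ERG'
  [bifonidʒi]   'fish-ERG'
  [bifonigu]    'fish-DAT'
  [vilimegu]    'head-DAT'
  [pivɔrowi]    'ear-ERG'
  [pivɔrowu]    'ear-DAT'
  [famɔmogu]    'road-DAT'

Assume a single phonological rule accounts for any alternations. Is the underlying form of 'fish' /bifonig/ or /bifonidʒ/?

'fish' shows [dʒ] ~ [g] at the end of the stem ([bifonidʒi] vs [bifonigu]).
The stem 'head' ([vilimegi], [vilimegu]) shows [g] unchanged in both environments, so [g] cannot be basic with [dʒ] derived before the ERG suffix.
The underlying segment must be /dʒ/; palato-alveolar /dʒ/ becomes [g] when no front vowel follows, yielding [g] there.

/bifonidʒ/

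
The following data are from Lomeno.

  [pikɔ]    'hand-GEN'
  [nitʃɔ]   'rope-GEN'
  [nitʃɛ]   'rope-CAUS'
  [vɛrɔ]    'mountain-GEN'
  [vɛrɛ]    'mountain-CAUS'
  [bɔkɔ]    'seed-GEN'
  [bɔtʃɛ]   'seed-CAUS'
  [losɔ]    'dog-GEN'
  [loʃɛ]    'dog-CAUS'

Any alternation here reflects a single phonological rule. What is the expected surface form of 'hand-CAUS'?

[pitʃɛ]

The stem for 'seed' ends in [k] in [bɔkɔ] but [tʃ] in [bɔtʃɛ].
If /tʃ/ were underlying and a rule turned it into [k] before the GEN suffix, 'rope' would also alternate; but it has [tʃ] in both [nitʃɔ] and [nitʃɛ].
The underlying segment must be /k/; /k/ and /s/ become palato-alveolar [tʃ] and [ʃ] before a front vowel, yielding [tʃ] there.
The one attested form of 'hand', [pikɔ], shows underlying /pik/. Applying the same rule before a front vowel gives [pitʃɛ].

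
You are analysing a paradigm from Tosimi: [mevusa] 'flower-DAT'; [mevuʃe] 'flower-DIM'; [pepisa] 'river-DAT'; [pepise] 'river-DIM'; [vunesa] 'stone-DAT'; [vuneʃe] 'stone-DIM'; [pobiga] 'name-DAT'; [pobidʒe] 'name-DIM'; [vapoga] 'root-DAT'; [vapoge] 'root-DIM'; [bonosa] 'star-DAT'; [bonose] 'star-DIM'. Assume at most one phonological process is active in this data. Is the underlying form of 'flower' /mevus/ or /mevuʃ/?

In [mevusa] and [mevuʃe] the final segment of 'flower' alternates: [s] ~ [ʃ].
The stem 'river' ([pepisa], [pepise]) shows [s] unchanged in both environments, so [s] cannot be basic with [ʃ] derived before the DIM suffix.
So /ʃ/ is underlying, and a rule of depalatalization — palato-alveolar /dʒ/ and /ʃ/ become [g] and [s] when no front vowel follows — gives [s].

/mevuʃ/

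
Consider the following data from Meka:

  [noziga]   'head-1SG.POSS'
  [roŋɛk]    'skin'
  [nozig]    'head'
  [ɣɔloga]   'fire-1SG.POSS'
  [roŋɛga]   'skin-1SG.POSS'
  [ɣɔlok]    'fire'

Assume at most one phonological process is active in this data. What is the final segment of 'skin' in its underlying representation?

The stem for 'skin' ends in [g] in [roŋɛga] but [k] in [roŋɛk].
The stem 'head' ([noziga], [nozig]) shows [g] unchanged in both environments, so [g] cannot be basic with [k] derived in isolation.
The underlying segment must be /k/; voiceless stops become voiced between vowels, yielding [g] there.

/k/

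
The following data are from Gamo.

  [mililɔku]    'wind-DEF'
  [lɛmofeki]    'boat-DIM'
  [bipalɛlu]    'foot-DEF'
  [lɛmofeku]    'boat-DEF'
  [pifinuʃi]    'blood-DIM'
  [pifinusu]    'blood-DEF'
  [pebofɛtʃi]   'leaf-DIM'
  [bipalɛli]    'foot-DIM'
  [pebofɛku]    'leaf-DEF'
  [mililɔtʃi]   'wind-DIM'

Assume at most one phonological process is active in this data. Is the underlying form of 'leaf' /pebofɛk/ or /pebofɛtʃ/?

'leaf' shows [tʃ] ~ [k] at the end of the stem ([pebofɛtʃi] vs [pebofɛku]).
Compare 'boat', with invariant [k] in [lɛmofeki] and [lɛmofeku]: an analysis with underlying /k/ and a rule producing [tʃ] before the DIM suffix would wrongly predict alternation here too.
Therefore /tʃ/ is basic and [k] is derived by depalatalization (palato-alveolar /tʃ/ and /ʃ/ become [k] and [s] when no front vowel follows).

/pebofɛtʃ/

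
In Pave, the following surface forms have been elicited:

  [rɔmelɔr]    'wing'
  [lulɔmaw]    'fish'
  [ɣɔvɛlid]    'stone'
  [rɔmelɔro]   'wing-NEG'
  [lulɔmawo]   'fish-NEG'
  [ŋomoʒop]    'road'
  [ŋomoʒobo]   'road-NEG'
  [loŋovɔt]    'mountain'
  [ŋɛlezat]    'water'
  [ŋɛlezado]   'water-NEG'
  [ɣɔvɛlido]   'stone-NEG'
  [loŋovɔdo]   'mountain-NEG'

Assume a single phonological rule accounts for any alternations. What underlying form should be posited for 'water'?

/ŋɛlezat/

'water' shows [d] ~ [t] at the end of the stem ([ŋɛlezado] vs [ŋɛlezat]).
The stem 'stone' ([ɣɔvɛlido], [ɣɔvɛlid]) shows [d] unchanged in both environments, so [d] cannot be basic with [t] derived in isolation.
So /t/ is underlying, and a rule of intervocalic voicing — voiceless stops become voiced between vowels — gives [d].
So 'water' = /ŋɛlezat/.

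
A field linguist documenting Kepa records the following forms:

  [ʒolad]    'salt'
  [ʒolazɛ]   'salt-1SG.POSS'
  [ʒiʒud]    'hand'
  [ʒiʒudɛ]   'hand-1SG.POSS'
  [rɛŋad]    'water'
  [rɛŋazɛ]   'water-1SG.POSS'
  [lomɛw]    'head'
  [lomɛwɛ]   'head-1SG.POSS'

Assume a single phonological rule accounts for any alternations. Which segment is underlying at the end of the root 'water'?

The root 'water' surfaces as [rɛŋad] and [rɛŋazɛ], with a stem-final [d] ~ [z] alternation.
The stem 'hand' ([ʒiʒud], [ʒiʒudɛ]) shows [d] unchanged in both environments, so [d] cannot be basic with [z] derived before the 1SG.POSS suffix.
The underlying segment must be /z/; voiced fricatives become stops word-finally, yielding [d] there.

/z/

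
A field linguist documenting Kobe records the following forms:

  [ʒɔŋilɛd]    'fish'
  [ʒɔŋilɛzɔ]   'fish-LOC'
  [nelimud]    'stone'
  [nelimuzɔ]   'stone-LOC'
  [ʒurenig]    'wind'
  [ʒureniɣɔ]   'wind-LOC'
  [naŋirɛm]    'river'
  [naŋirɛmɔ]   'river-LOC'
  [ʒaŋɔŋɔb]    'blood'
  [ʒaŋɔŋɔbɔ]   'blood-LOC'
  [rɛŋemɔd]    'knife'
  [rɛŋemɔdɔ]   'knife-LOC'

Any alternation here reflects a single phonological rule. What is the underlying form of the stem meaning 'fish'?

The root 'fish' surfaces as [ʒɔŋilɛd] and [ʒɔŋilɛzɔ], with a stem-final [d] ~ [z] alternation.
The stem 'knife' ([rɛŋemɔd], [rɛŋemɔdɔ]) shows [d] unchanged in both environments, so [d] cannot be basic with [z] derived before the LOC suffix.
The underlying segment must be /z/; voiced fricatives become stops word-finally, yielding [d] there.

/ʒɔŋilɛz/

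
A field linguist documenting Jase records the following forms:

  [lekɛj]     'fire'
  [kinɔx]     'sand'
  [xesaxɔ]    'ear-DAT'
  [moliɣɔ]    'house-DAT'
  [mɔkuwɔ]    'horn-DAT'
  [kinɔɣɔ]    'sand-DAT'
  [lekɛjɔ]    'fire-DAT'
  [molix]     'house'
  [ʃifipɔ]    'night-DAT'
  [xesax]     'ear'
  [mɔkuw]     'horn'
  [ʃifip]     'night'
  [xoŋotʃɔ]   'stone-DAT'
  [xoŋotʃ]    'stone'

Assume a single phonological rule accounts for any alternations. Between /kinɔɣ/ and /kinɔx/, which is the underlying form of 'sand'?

/kinɔɣ/

In [kinɔx] and [kinɔɣɔ] the final segment of 'sand' alternates: [x] ~ [ɣ].
The stem 'ear' ([xesax], [xesaxɔ]) shows [x] unchanged in both environments, so [x] cannot be basic with [ɣ] derived before the DAT suffix.
The underlying segment must be /ɣ/; voiced obstruents become voiceless word-finally, yielding [x] there.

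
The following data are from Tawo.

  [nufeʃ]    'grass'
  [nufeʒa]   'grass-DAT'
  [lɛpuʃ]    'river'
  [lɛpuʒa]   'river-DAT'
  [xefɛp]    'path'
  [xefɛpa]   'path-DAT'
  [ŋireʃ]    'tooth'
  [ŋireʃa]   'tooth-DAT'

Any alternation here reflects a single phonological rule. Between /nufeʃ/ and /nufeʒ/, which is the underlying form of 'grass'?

The stem for 'grass' ends in [ʃ] in [nufeʃ] but [ʒ] in [nufeʒa].
If /ʃ/ were underlying and a rule turned it into [ʒ] before the DAT suffix, 'tooth' would also alternate; but it has [ʃ] in both [ŋireʃ] and [ŋireʃa].
The alternation reflects word-final obstruent devoicing: voiced obstruents become voiceless word-finally. /ʒ/ is underlying.

/nufeʒ/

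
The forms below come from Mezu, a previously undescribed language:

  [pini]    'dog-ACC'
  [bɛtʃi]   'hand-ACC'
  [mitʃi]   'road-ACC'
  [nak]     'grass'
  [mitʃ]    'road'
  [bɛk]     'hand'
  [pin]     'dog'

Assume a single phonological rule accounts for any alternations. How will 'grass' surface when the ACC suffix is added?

[natʃi]

The stem for 'hand' ends in [tʃ] in [bɛtʃi] but [k] in [bɛk].
Compare 'road', with invariant [tʃ] in [mitʃi] and [mitʃ]: an analysis with underlying /tʃ/ and a rule producing [k] in isolation would wrongly predict alternation here too.
So /k/ is underlying, and a rule of palatalization before a front vowel — /k/ becomes palato-alveolar [tʃ] before a front vowel — gives [tʃ].
The one attested form of 'grass', [nak], shows underlying /nak/. Applying the same rule before a front vowel gives [natʃi].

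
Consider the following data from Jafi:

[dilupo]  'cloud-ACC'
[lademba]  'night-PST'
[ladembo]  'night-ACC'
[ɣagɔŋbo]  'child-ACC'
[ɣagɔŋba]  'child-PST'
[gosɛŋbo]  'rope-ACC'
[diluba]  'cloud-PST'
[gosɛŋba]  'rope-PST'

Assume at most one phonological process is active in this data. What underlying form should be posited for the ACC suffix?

/-po/

The ACC suffix surfaces as [-bo] and [-po], depending on the final segment of the stem.
By contrast the PST suffix keeps its initial [b] throughout — that segment must be underlying.
The ACC suffix is therefore /-po/ underlyingly, with post-nasal voicing: voiceless stops become voiced after a nasal.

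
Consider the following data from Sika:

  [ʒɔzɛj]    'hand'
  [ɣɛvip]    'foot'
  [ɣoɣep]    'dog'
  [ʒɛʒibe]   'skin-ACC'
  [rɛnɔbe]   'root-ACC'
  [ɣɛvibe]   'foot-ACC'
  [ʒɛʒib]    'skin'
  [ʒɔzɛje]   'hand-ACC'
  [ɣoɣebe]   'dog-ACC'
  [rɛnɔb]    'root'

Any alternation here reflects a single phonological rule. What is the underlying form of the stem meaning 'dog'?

The stem for 'dog' ends in [p] in [ɣoɣep] but [b] in [ɣoɣebe].
If /b/ were underlying and a rule turned it into [p] in isolation, 'skin' would also alternate; but it has [b] in both [ʒɛʒib] and [ʒɛʒibe].
The alternation reflects intervocalic voicing: voiceless stops become voiced between vowels. /p/ is underlying.
So 'dog' = /ɣoɣep/.

/ɣoɣep/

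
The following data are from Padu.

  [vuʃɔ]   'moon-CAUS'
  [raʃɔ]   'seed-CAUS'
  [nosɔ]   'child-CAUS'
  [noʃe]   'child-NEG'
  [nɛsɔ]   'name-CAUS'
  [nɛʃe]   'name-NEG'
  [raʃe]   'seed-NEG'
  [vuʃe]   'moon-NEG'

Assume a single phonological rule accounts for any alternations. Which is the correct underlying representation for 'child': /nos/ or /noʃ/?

In [nosɔ] and [noʃe] the final segment of 'child' alternates: [s] ~ [ʃ].
The stem 'moon' ([vuʃɔ], [vuʃe]) shows [ʃ] unchanged in both environments, so [ʃ] cannot be basic with [s] derived before the CAUS suffix.
The alternation reflects palatalization before a front vowel: /s/ becomes palato-alveolar [ʃ] before a front vowel. /s/ is underlying.

/nos/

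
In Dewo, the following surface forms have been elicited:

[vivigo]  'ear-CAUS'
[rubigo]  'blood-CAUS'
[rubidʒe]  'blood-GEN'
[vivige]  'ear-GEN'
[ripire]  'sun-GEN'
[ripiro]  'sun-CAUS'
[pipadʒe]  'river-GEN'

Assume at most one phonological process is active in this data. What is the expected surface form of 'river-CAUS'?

The stem for 'blood' ends in [g] in [rubigo] but [dʒ] in [rubidʒe].
Compare 'ear', with invariant [g] in [vivigo] and [vivige]: an analysis with underlying /g/ and a rule producing [dʒ] before the GEN suffix would wrongly predict alternation here too.
So /dʒ/ is underlying, and a rule of depalatalization — palato-alveolar /dʒ/ becomes [g] when no front vowel follows — gives [g].
The one attested form of 'river', [pipadʒe], shows underlying /pipadʒ/. Applying the same rule when no front vowel follows gives [pipago].

[pipago]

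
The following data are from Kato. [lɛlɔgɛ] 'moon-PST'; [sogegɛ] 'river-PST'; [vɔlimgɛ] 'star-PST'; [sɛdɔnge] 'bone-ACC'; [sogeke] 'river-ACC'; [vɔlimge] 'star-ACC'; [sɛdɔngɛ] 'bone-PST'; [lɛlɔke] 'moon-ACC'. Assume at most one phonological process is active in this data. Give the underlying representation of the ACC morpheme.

/-ke/

The ACC morpheme has two allomorphs, [-ge] and [-ke].
The PST suffix, which begins with [g], is invariant after every stem; so [g] is not altered by any rule here.
The ACC suffix is therefore /-ke/ underlyingly, with post-nasal voicing: voiceless stops become voiced after a nasal.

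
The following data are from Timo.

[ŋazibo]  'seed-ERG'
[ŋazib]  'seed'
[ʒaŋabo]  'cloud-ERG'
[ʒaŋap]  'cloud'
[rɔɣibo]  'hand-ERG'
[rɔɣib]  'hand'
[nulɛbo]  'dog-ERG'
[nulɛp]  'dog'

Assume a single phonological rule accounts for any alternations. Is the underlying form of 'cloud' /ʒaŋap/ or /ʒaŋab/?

/ʒaŋap/

The stem for 'cloud' ends in [b] in [ʒaŋabo] but [p] in [ʒaŋap].
But 'seed' keeps [b] in both environments ([ŋazibo], [ŋazib]), so there is no rule changing /b/ to [p] in isolation.
Therefore /p/ is basic and [b] is derived by intervocalic voicing (voiceless stops become voiced between vowels).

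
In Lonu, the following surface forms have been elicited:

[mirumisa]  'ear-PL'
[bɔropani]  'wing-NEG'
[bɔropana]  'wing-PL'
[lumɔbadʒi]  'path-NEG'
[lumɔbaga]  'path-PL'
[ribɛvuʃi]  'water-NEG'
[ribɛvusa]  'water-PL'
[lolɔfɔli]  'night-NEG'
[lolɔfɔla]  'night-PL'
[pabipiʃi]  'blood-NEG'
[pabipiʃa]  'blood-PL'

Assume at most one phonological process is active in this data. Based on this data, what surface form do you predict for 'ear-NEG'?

[mirumiʃi]

In [ribɛvuʃi] and [ribɛvusa] the final segment of 'water' alternates: [ʃ] ~ [s].
The stem 'blood' ([pabipiʃi], [pabipiʃa]) shows [ʃ] unchanged in both environments, so [ʃ] cannot be basic with [s] derived before the PL suffix.
So /s/ is underlying, and a rule of palatalization before a front vowel — /g/ and /s/ become palato-alveolar [dʒ] and [ʃ] before a front vowel — gives [ʃ].
The one attested form of 'ear', [mirumisa], shows underlying /mirumis/. Applying the same rule before a front vowel gives [mirumiʃi].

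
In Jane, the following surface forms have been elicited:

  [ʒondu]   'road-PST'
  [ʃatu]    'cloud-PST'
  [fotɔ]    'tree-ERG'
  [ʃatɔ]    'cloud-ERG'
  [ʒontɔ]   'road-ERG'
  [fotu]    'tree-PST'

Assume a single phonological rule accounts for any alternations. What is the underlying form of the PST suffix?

The PST morpheme has two allomorphs, [-du] and [-tu].
By contrast the ERG suffix keeps its initial [t] throughout — that segment must be underlying.
The PST suffix is therefore /-du/ underlyingly, with post-vocalic devoicing: voiced stops become voiceless after a vowel.

/-du/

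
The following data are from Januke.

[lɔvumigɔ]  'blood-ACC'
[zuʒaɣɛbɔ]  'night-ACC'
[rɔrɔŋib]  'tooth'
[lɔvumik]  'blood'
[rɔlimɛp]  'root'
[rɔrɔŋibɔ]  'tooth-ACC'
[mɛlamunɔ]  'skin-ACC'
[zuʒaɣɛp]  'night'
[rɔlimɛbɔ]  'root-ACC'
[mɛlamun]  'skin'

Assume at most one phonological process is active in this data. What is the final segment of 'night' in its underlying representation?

The stem for 'night' ends in [b] in [zuʒaɣɛbɔ] but [p] in [zuʒaɣɛp].
If /b/ were underlying and a rule turned it into [p] in isolation, 'tooth' would also alternate; but it has [b] in both [rɔrɔŋibɔ] and [rɔrɔŋib].
So /p/ is underlying, and a rule of intervocalic voicing — voiceless stops become voiced between vowels — gives [b].

/p/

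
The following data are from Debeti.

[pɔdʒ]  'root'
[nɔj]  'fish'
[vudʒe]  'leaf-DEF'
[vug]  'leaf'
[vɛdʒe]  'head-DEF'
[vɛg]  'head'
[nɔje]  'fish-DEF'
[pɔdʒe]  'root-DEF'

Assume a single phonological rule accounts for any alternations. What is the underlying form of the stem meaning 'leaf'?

In [vudʒe] and [vug] the final segment of 'leaf' alternates: [dʒ] ~ [g].
The stem 'root' ([pɔdʒe], [pɔdʒ]) shows [dʒ] unchanged in both environments, so [dʒ] cannot be basic with [g] derived in isolation.
So /g/ is underlying, and a rule of palatalization before a front vowel — /g/ becomes palato-alveolar [dʒ] before a front vowel — gives [dʒ].

/vug/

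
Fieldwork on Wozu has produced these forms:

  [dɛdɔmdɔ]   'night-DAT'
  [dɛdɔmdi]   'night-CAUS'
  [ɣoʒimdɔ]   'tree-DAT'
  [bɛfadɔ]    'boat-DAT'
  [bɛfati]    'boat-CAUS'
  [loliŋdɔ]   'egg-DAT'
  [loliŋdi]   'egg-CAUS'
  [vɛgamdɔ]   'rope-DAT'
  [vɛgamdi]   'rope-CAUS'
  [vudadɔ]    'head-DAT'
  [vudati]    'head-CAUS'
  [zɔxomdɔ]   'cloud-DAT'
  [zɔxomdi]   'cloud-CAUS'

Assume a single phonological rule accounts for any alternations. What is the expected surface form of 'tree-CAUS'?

The CAUS morpheme has two allomorphs, [-di] and [-ti].
By contrast the DAT suffix keeps its initial [d] throughout — that segment must be underlying.
The CAUS suffix is therefore /-ti/ underlyingly, with post-nasal voicing: voiceless stops become voiced after a nasal.
After 'tree', which ends in a nasal, the suffix surfaces as [-di], giving [ɣoʒimdi].

[ɣoʒimdi]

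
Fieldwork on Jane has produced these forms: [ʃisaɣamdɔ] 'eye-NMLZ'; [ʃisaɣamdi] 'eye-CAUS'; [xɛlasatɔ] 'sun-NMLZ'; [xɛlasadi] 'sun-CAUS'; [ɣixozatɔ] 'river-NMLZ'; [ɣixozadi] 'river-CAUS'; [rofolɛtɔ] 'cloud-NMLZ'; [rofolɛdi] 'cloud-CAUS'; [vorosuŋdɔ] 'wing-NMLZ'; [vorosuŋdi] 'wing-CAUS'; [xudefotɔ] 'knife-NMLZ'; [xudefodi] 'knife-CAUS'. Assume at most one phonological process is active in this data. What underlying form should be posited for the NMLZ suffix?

The NMLZ suffix surfaces as [-dɔ] and [-tɔ], depending on the final segment of the stem.
By contrast the CAUS suffix keeps its initial [d] throughout — that segment must be underlying.
So the underlying form is /-tɔ/, and voiceless stops become voiced after a nasal.

/-tɔ/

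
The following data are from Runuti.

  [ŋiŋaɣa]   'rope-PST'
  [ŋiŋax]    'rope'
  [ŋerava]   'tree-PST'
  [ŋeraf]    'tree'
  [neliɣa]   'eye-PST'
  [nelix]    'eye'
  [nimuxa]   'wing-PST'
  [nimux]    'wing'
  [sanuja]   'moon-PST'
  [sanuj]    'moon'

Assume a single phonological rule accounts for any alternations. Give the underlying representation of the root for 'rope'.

The stem for 'rope' ends in [ɣ] in [ŋiŋaɣa] but [x] in [ŋiŋax].
But 'wing' keeps [x] in both environments ([nimuxa], [nimux]), so there is no rule changing /x/ to [ɣ] before the PST suffix.
The alternation reflects word-final obstruent devoicing: voiced obstruents become voiceless word-finally. /ɣ/ is underlying.

/ŋiŋaɣ/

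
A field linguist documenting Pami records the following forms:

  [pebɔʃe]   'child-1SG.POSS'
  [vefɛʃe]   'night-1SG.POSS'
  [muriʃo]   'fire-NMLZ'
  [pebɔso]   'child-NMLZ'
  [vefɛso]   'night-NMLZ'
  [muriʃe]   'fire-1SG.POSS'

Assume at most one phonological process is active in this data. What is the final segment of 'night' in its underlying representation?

/s/

The stem for 'night' ends in [ʃ] in [vefɛʃe] but [s] in [vefɛso].
Compare 'fire', with invariant [ʃ] in [muriʃe] and [muriʃo]: an analysis with underlying /ʃ/ and a rule producing [s] before the NMLZ suffix would wrongly predict alternation here too.
The underlying segment must be /s/; /s/ becomes palato-alveolar [ʃ] before a front vowel, yielding [ʃ] there.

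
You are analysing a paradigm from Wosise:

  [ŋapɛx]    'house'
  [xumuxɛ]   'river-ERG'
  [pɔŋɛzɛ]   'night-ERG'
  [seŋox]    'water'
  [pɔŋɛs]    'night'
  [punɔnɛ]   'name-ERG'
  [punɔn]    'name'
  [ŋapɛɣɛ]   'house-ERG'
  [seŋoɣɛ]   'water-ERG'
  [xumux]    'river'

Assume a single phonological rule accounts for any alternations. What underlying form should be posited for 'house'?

/ŋapɛɣ/

The root 'house' surfaces as [ŋapɛx] and [ŋapɛɣɛ], with a stem-final [x] ~ [ɣ] alternation.
Compare 'river', with invariant [x] in [xumux] and [xumuxɛ]: an analysis with underlying /x/ and a rule producing [ɣ] before the ERG suffix would wrongly predict alternation here too.
So /ɣ/ is underlying, and a rule of word-final obstruent devoicing — voiced obstruents become voiceless word-finally — gives [x].
The underlying form of 'house' is therefore /ŋapɛɣ/.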